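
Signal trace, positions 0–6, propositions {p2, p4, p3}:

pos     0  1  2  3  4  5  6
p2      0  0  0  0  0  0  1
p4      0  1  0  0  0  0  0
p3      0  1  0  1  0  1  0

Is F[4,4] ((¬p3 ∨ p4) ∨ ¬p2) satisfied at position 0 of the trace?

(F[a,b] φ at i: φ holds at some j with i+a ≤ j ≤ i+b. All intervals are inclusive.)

Holds

Check ((¬p3 ∨ p4) ∨ ¬p2) at each j in [4,4]:
  j=4: true
Found at j=4 → formula holds.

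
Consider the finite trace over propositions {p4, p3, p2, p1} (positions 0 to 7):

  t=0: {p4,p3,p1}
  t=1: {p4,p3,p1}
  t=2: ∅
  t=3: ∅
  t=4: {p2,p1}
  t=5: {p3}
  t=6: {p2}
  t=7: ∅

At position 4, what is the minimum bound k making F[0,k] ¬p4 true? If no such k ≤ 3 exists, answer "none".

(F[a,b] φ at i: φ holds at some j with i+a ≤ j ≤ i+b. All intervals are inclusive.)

0

Scan j = 4,5,… for ¬p4:
  j=4: holds
First hit at j=4, so smallest k = 4-4 = 0.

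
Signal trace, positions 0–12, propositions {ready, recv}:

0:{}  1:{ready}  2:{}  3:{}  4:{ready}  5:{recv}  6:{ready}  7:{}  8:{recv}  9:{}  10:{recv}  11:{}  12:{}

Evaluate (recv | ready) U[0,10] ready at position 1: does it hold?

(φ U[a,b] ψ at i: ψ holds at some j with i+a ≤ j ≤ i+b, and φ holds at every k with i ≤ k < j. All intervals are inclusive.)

Need some j in [1,11] with ready, and (recv | ready) at every k in [1,j-1].
  j=1: ready holds; no prefix to check → satisfied.

True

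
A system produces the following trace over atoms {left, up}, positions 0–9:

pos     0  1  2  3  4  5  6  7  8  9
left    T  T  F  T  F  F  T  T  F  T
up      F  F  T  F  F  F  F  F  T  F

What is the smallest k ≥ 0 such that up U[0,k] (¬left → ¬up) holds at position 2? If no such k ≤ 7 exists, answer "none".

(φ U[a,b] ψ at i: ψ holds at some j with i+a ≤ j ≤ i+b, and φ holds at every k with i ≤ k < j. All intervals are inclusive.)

Need earliest j ≥ 2 with (¬left → ¬up), and up at every k in [2,j-1].
  j=2: rhs fails.
  j=3: rhs holds; lhs holds on [2,2]. k = 1.

1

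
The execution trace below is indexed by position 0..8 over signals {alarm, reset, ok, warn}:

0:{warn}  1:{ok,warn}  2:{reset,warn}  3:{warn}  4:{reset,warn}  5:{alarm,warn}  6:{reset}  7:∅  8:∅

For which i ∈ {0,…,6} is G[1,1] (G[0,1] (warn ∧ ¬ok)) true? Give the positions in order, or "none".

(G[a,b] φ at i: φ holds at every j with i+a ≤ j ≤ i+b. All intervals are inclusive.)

Evaluate at each i in [0,6]:
  i=0: ✗ (fails at j=1)
  i=1: ✓ (all of [2,2])
  i=2: ✓ (all of [3,3])
  i=3: ✓ (all of [4,4])
  i=4: ✗ (fails at j=5)
  i=5: ✗ (fails at j=6)
  i=6: ✗ (fails at j=7)

1, 2, 3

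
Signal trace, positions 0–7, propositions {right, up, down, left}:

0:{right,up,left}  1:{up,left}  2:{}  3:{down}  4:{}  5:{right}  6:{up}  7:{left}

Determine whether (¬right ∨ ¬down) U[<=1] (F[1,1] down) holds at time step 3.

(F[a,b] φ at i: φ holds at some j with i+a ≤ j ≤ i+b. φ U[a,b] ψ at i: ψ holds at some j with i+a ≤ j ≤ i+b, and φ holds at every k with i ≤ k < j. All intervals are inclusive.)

Does not hold

Need some j in [3,4] with F[1,1] down, and (¬right ∨ ¬down) at every k in [3,j-1].
  j=3: F[1,1] down — fails (none in [4,4]).
  j=4: F[1,1] down — fails (none in [5,5]).
No j in the window works → until fails.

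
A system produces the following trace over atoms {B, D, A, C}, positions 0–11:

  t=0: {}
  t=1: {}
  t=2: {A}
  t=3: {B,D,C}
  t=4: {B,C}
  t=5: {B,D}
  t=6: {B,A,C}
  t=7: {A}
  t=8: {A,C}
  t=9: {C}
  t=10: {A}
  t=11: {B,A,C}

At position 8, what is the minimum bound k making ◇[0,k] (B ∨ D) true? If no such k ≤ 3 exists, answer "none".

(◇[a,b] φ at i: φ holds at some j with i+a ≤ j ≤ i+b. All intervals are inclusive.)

Scan j = 8,9,… for (B ∨ D):
  j=8: fails
  j=9: fails
  j=10: fails
  j=11: holds
First hit at j=11, so smallest k = 11-8 = 3.

3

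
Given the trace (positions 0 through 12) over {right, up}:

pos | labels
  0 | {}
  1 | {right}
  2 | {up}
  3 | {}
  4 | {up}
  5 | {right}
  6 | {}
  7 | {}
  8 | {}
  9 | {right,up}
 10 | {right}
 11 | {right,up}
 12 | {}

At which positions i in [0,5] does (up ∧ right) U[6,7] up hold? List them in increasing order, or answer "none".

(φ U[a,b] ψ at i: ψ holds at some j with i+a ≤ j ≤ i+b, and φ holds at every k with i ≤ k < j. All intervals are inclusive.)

Evaluate at each i in [0,5]:
  i=0: ✗ (no rhs in [6,7])
  i=1: ✗ (no rhs in [7,8])
  i=2: ✗ (lhs fails at k=2 before rhs at j=9)
  i=3: ✗ (lhs fails at k=3 before rhs at j=9)
  i=4: ✗ (lhs fails at k=4 before rhs at j=11)
  i=5: ✗ (lhs fails at k=5 before rhs at j=11)

none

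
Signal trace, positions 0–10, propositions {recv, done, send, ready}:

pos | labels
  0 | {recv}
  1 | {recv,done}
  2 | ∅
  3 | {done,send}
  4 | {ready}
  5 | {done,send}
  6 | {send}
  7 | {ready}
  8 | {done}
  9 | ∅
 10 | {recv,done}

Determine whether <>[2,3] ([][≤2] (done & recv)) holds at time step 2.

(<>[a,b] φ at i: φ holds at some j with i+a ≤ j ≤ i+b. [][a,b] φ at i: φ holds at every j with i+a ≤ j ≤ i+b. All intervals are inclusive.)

Check [][≤2] (done & recv) at each j in [4,5]:
  j=4: fails at 4
  j=5: fails at 5
No position in the window satisfies it → formula fails.

No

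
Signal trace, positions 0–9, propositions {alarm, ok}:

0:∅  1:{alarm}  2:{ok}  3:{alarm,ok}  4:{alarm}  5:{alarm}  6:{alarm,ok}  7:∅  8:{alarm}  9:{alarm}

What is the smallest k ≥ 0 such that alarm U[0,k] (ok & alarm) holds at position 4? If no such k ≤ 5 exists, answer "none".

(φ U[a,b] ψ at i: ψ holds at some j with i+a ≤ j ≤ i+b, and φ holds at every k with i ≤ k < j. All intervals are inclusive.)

2

Need earliest j ≥ 4 with (ok & alarm), and alarm at every k in [4,j-1].
  j=4: rhs fails.
  j=5: rhs fails.
  j=6: rhs holds; lhs holds on [4,5]. k = 2.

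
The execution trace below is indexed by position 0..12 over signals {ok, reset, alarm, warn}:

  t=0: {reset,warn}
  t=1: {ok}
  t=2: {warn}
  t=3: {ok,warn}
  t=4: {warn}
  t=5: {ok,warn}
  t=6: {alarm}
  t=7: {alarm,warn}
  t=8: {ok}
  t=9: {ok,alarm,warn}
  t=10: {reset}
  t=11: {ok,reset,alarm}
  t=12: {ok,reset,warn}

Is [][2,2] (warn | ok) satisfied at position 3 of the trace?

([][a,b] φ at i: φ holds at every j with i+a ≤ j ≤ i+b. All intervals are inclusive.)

Check (warn | ok) at every j in [5,5]:
  j=5: true
All positions satisfy it → formula holds.

Holds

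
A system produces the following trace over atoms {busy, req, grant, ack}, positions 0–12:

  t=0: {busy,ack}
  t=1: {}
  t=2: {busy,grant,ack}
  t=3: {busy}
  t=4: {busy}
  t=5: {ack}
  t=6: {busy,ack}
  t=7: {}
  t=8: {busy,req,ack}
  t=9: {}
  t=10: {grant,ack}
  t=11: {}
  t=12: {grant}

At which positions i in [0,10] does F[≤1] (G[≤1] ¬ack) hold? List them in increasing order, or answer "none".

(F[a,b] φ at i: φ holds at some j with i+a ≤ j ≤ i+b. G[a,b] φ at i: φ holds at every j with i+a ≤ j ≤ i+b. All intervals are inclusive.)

2, 3, 10

Evaluate at each i in [0,10]:
  i=0: ✗ (none in [0,1])
  i=1: ✗ (none in [1,2])
  i=2: ✓ (witness j=3)
  i=3: ✓ (witness j=3)
  i=4: ✗ (none in [4,5])
  i=5: ✗ (none in [5,6])
  i=6: ✗ (none in [6,7])
  i=7: ✗ (none in [7,8])
  i=8: ✗ (none in [8,9])
  i=9: ✗ (none in [9,10])
  i=10: ✓ (witness j=11)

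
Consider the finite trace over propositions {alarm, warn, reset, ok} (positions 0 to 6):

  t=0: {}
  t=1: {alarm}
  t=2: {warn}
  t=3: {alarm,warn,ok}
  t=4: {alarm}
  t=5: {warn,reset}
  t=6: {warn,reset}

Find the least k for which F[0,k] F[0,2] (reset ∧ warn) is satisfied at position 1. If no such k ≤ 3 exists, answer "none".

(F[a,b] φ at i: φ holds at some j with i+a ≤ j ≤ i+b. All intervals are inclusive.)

Scan j = 1,2,… for F[0,2] (reset ∧ warn):
  j=1: fails
  j=2: fails
  j=3: holds
First hit at j=3, so smallest k = 3-1 = 2.

2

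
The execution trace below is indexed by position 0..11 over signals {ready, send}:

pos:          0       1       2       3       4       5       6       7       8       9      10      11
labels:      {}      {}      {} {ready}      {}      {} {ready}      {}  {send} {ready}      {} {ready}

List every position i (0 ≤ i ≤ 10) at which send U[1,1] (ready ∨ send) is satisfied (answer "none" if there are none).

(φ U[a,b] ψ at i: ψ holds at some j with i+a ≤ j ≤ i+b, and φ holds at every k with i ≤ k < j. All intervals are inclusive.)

8

Evaluate at each i in [0,10]:
  i=0: ✗ (no rhs in [1,1])
  i=1: ✗ (no rhs in [2,2])
  i=2: ✗ (lhs fails at k=2 before rhs at j=3)
  i=3: ✗ (no rhs in [4,4])
  i=4: ✗ (no rhs in [5,5])
  i=5: ✗ (lhs fails at k=5 before rhs at j=6)
  i=6: ✗ (no rhs in [7,7])
  i=7: ✗ (lhs fails at k=7 before rhs at j=8)
  i=8: ✓ (rhs at j=9; lhs holds on [8,8])
  i=9: ✗ (no rhs in [10,10])
  i=10: ✗ (lhs fails at k=10 before rhs at j=11)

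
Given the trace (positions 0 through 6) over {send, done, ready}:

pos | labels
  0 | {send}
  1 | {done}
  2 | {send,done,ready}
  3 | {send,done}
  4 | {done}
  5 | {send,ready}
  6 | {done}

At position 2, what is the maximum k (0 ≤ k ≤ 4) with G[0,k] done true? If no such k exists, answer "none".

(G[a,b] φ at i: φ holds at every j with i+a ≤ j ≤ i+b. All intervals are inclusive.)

2

done must hold from j=2 onward; find where it first fails.
  j=2: holds
  j=3: holds
  j=4: holds
  j=5: fails
Holds on [2,4], so largest k = 2.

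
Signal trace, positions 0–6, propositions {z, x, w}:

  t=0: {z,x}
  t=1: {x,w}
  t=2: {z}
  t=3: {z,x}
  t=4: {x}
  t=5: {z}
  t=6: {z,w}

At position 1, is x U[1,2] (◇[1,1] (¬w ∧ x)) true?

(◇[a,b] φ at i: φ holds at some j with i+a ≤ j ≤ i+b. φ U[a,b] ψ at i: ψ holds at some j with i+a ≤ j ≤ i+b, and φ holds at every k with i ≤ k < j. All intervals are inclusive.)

Holds

Need some j in [2,3] with ◇[1,1] (¬w ∧ x), and x at every k in [1,j-1].
  j=2: ◇[1,1] (¬w ∧ x) holds; x holds at every k in [1,1] → satisfied.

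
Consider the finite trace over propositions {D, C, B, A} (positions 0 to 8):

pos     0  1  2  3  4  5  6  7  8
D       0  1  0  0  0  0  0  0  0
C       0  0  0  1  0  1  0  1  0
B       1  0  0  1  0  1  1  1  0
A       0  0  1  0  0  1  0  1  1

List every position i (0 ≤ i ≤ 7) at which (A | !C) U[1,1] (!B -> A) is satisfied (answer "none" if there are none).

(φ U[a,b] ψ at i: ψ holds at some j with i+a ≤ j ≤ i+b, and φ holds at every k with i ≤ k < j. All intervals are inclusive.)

Evaluate at each i in [0,7]:
  i=0: ✗ (no rhs in [1,1])
  i=1: ✓ (rhs at j=2; lhs holds on [1,1])
  i=2: ✓ (rhs at j=3; lhs holds on [2,2])
  i=3: ✗ (no rhs in [4,4])
  i=4: ✓ (rhs at j=5; lhs holds on [4,4])
  i=5: ✓ (rhs at j=6; lhs holds on [5,5])
  i=6: ✓ (rhs at j=7; lhs holds on [6,6])
  i=7: ✓ (rhs at j=8; lhs holds on [7,7])

1, 2, 4, 5, 6, 7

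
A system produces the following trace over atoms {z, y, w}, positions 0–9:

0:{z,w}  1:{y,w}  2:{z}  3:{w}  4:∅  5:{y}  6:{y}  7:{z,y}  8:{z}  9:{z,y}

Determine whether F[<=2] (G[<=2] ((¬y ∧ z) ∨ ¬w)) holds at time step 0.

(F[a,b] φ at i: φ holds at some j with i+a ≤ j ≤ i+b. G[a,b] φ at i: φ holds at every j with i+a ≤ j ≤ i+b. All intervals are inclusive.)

No

Check G[<=2] ((¬y ∧ z) ∨ ¬w) at each j in [0,2]:
  j=0: fails at 1
  j=1: fails at 1
  j=2: fails at 3
No position in the window satisfies it → formula fails.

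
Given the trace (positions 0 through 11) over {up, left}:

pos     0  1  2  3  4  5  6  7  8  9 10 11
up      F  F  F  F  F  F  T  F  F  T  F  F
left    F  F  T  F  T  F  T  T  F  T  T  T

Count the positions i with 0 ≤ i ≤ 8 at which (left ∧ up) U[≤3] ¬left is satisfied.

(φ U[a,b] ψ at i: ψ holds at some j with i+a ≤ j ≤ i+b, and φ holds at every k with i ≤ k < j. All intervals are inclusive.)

Evaluate at each i in [0,8]:
  i=0: ✓ (rhs at j=0)
  i=1: ✓ (rhs at j=1)
  i=2: ✗ (lhs fails at k=2 before rhs at j=3)
  i=3: ✓ (rhs at j=3)
  i=4: ✗ (lhs fails at k=4 before rhs at j=5)
  i=5: ✓ (rhs at j=5)
  i=6: ✗ (lhs fails at k=7 before rhs at j=8)
  i=7: ✗ (lhs fails at k=7 before rhs at j=8)
  i=8: ✓ (rhs at j=8)
Positions where it holds: {0, 1, 3, 5, 8} → 5.

5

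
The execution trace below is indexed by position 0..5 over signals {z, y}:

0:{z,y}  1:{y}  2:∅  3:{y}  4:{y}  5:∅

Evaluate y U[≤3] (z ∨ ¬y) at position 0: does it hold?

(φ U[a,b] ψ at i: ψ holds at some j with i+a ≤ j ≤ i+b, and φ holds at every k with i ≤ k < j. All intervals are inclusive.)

Yes

Need some j in [0,3] with (z ∨ ¬y), and y at every k in [0,j-1].
  j=0: (z ∨ ¬y) holds; no prefix to check → satisfied.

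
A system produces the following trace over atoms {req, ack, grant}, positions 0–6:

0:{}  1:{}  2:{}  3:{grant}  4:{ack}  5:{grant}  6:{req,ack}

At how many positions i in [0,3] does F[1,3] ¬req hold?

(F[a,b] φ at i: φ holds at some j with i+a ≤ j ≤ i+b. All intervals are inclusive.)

Evaluate at each i in [0,3]:
  i=0: ✓ (witness j=1)
  i=1: ✓ (witness j=2)
  i=2: ✓ (witness j=3)
  i=3: ✓ (witness j=4)
Positions where it holds: {0, 1, 2, 3} → 4.

4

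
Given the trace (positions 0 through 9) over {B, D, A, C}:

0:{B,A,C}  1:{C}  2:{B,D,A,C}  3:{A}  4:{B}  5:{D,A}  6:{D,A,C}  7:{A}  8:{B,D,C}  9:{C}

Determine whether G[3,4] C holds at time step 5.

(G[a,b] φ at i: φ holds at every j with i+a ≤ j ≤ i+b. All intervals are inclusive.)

Check C at every j in [8,9]:
  j=8: true
  j=9: true
All positions satisfy it → formula holds.

Yes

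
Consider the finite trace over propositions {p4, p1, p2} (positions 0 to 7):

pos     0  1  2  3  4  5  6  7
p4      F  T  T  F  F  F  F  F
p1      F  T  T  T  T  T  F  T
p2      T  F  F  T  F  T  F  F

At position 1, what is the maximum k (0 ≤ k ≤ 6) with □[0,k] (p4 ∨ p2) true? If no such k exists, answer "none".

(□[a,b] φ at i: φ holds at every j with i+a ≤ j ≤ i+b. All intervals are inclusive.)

2

(p4 ∨ p2) must hold from j=1 onward; find where it first fails.
  j=1: holds
  j=2: holds
  j=3: holds
  j=4: fails
Holds on [1,3], so largest k = 2.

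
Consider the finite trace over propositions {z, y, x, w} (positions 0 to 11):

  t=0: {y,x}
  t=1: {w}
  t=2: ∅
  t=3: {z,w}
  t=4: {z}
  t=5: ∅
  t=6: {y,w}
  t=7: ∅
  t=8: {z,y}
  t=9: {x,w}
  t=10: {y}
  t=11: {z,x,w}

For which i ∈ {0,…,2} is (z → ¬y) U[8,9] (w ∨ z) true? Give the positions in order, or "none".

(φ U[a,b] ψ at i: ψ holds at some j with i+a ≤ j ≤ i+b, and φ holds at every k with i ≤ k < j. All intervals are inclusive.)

0

Evaluate at each i in [0,2]:
  i=0: ✓ (rhs at j=8; lhs holds on [0,7])
  i=1: ✗ (lhs fails at k=8 before rhs at j=9)
  i=2: ✗ (lhs fails at k=8 before rhs at j=11)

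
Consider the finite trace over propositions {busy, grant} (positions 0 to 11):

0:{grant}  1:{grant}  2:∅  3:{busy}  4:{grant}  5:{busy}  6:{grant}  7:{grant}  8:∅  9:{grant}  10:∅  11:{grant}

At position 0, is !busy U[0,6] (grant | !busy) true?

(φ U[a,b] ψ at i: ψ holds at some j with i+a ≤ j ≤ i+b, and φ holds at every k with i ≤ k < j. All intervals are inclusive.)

Need some j in [0,6] with (grant | !busy), and !busy at every k in [0,j-1].
  j=0: (grant | !busy) holds; no prefix to check → satisfied.

Yes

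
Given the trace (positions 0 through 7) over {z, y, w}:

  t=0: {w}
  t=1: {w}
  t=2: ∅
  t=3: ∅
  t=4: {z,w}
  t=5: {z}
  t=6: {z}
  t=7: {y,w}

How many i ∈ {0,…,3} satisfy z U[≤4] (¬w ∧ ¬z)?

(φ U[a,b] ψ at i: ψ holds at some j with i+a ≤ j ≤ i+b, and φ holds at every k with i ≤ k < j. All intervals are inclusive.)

Evaluate at each i in [0,3]:
  i=0: ✗ (lhs fails at k=0 before rhs at j=2)
  i=1: ✗ (lhs fails at k=1 before rhs at j=2)
  i=2: ✓ (rhs at j=2)
  i=3: ✓ (rhs at j=3)
Positions where it holds: {2, 3} → 2.

2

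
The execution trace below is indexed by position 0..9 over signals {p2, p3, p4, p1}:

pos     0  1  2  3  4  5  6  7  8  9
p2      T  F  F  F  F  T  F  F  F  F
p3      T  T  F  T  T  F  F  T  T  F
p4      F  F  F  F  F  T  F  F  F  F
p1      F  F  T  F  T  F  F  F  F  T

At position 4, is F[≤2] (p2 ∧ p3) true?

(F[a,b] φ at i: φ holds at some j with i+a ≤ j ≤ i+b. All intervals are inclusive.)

Check (p2 ∧ p3) at each j in [4,6]:
  j=4: false
  j=5: false
  j=6: false
No position in the window satisfies it → formula fails.

Does not hold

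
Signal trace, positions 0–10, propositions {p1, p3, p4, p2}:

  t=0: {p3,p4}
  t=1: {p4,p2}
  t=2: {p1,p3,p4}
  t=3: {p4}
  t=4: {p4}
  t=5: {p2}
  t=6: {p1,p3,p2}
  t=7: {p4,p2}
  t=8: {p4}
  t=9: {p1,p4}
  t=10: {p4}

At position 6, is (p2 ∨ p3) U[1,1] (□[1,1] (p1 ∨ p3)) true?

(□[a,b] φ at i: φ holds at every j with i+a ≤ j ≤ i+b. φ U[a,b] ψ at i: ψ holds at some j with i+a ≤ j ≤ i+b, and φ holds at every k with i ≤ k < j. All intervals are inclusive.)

Need some j in [7,7] with □[1,1] (p1 ∨ p3), and (p2 ∨ p3) at every k in [6,j-1].
  j=7: □[1,1] (p1 ∨ p3) — fails at 8.
No j in the window works → until fails.

False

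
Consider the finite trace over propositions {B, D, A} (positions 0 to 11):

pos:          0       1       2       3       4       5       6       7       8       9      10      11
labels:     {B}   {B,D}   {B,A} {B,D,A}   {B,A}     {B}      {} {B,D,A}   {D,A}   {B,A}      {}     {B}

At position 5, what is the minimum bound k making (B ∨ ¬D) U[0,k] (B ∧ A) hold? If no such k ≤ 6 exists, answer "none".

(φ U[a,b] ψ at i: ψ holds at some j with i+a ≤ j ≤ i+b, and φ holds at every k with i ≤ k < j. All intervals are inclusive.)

2

Need earliest j ≥ 5 with (B ∧ A), and (B ∨ ¬D) at every k in [5,j-1].
  j=5: rhs fails.
  j=6: rhs fails.
  j=7: rhs holds; lhs holds on [5,6]. k = 2.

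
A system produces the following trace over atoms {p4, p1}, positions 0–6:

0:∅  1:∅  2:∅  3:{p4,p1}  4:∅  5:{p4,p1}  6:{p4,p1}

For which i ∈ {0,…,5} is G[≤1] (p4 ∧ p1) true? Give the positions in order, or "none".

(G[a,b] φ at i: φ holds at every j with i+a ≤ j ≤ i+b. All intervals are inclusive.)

5

Evaluate at each i in [0,5]:
  i=0: ✗ (fails at j=0)
  i=1: ✗ (fails at j=1)
  i=2: ✗ (fails at j=2)
  i=3: ✗ (fails at j=4)
  i=4: ✗ (fails at j=4)
  i=5: ✓ (all of [5,6])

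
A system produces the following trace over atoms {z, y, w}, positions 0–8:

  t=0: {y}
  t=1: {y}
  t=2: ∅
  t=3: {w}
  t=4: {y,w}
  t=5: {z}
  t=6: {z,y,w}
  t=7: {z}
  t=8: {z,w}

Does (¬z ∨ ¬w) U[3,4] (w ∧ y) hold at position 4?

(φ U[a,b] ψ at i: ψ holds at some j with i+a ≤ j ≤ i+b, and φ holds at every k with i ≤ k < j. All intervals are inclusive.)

Need some j in [7,8] with (w ∧ y), and (¬z ∨ ¬w) at every k in [4,j-1].
  j=7: (w ∧ y) false.
  j=8: (w ∧ y) false.
No j in the window works → until fails.

No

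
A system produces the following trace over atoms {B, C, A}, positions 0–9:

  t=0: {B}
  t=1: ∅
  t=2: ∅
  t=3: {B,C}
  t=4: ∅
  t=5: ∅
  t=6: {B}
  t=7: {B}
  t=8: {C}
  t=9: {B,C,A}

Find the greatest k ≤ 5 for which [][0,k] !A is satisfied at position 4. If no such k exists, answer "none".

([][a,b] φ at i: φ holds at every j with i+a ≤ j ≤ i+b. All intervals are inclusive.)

4

!A must hold from j=4 onward; find where it first fails.
  j=4: holds
  j=5: holds
  j=6: holds
  j=7: holds
  j=8: holds
  j=9: fails
Holds on [4,8], so largest k = 4.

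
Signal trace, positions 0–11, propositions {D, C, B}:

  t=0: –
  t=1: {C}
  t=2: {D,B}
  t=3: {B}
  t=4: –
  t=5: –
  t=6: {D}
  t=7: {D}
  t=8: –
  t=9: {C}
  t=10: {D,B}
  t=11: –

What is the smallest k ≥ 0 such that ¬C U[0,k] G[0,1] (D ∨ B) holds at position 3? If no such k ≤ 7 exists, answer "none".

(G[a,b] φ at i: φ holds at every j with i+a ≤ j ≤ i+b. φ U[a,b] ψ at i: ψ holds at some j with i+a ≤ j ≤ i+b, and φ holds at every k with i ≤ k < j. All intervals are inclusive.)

3

Need earliest j ≥ 3 with G[0,1] (D ∨ B), and ¬C at every k in [3,j-1].
  j=3: rhs fails.
  j=4: rhs fails.
  j=5: rhs fails.
  j=6: rhs holds; lhs holds on [3,5]. k = 3.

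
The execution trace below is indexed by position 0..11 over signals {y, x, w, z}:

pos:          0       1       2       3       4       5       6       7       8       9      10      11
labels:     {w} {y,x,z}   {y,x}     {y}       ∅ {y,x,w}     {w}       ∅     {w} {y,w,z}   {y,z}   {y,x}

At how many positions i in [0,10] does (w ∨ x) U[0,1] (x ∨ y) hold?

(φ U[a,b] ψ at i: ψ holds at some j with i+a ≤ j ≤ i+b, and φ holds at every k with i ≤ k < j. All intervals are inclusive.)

8

Evaluate at each i in [0,10]:
  i=0: ✓ (rhs at j=1; lhs holds on [0,0])
  i=1: ✓ (rhs at j=1)
  i=2: ✓ (rhs at j=2)
  i=3: ✓ (rhs at j=3)
  i=4: ✗ (lhs fails at k=4 before rhs at j=5)
  i=5: ✓ (rhs at j=5)
  i=6: ✗ (no rhs in [6,7])
  i=7: ✗ (no rhs in [7,8])
  i=8: ✓ (rhs at j=9; lhs holds on [8,8])
  i=9: ✓ (rhs at j=9)
  i=10: ✓ (rhs at j=10)
Positions where it holds: {0, 1, 2, 3, 5, 8, 9, 10} → 8.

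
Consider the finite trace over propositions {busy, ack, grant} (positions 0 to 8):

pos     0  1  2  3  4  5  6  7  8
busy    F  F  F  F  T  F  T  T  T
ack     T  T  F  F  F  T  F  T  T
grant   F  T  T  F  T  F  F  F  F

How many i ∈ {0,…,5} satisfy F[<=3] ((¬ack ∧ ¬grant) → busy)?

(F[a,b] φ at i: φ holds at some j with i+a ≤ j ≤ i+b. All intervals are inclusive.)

Evaluate at each i in [0,5]:
  i=0: ✓ (witness j=0)
  i=1: ✓ (witness j=1)
  i=2: ✓ (witness j=2)
  i=3: ✓ (witness j=4)
  i=4: ✓ (witness j=4)
  i=5: ✓ (witness j=5)
Positions where it holds: {0, 1, 2, 3, 4, 5} → 6.

6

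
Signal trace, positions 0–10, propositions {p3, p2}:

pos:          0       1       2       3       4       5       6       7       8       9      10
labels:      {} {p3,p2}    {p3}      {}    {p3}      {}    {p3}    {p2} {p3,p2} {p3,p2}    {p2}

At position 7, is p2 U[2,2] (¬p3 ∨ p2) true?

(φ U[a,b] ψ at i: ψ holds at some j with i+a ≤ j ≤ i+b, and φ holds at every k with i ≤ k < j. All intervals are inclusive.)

Yes

Need some j in [9,9] with (¬p3 ∨ p2), and p2 at every k in [7,j-1].
  j=9: (¬p3 ∨ p2) holds; p2 holds at every k in [7,8] → satisfied.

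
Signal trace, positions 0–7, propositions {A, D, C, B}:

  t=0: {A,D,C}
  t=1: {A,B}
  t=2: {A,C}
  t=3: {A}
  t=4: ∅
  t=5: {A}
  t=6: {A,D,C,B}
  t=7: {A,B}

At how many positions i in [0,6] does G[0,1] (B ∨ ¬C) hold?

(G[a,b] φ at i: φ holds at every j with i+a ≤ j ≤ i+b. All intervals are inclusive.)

4

Evaluate at each i in [0,6]:
  i=0: ✗ (fails at j=0)
  i=1: ✗ (fails at j=2)
  i=2: ✗ (fails at j=2)
  i=3: ✓ (all of [3,4])
  i=4: ✓ (all of [4,5])
  i=5: ✓ (all of [5,6])
  i=6: ✓ (all of [6,7])
Positions where it holds: {3, 4, 5, 6} → 4.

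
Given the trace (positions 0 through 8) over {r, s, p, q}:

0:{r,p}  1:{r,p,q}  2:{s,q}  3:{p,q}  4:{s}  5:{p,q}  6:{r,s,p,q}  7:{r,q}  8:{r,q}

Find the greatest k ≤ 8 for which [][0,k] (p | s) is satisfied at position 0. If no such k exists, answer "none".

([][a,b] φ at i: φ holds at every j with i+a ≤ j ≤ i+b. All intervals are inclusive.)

6

(p | s) must hold from j=0 onward; find where it first fails.
  j=0: holds
  j=1: holds
  j=2: holds
  j=3: holds
  j=4: holds
  j=5: holds
  j=6: holds
  j=7: fails
Holds on [0,6], so largest k = 6.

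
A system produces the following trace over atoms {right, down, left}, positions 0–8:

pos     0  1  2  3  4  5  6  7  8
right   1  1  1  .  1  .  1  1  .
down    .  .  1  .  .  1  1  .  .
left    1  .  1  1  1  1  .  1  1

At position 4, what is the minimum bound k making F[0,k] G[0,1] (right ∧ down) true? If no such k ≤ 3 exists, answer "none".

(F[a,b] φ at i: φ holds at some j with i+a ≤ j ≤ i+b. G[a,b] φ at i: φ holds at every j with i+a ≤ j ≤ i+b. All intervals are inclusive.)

none

Scan j = 4,5,… for G[0,1] (right ∧ down):
  j=4: fails
  j=5: fails
  j=6: fails
  j=7: fails
No j in [4,7] satisfies it → none.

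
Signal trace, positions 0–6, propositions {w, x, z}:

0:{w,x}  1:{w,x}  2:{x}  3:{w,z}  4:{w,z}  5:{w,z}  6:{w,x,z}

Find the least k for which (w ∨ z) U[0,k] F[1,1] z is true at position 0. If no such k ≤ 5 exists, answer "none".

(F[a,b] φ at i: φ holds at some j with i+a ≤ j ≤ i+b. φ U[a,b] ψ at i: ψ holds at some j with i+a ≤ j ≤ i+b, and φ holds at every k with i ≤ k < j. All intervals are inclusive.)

Need earliest j ≥ 0 with F[1,1] z, and (w ∨ z) at every k in [0,j-1].
  j=0: rhs fails.
  j=1: rhs fails.
  j=2: rhs holds; lhs holds on [0,1]. k = 2.

2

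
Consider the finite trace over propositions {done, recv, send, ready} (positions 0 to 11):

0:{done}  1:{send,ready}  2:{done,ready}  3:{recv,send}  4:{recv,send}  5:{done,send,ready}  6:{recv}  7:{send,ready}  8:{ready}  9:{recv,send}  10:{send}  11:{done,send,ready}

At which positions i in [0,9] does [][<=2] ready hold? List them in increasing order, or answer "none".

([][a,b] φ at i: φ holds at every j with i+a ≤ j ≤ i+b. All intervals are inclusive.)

Evaluate at each i in [0,9]:
  i=0: ✗ (fails at j=0)
  i=1: ✗ (fails at j=3)
  i=2: ✗ (fails at j=3)
  i=3: ✗ (fails at j=3)
  i=4: ✗ (fails at j=4)
  i=5: ✗ (fails at j=6)
  i=6: ✗ (fails at j=6)
  i=7: ✗ (fails at j=9)
  i=8: ✗ (fails at j=9)
  i=9: ✗ (fails at j=9)

none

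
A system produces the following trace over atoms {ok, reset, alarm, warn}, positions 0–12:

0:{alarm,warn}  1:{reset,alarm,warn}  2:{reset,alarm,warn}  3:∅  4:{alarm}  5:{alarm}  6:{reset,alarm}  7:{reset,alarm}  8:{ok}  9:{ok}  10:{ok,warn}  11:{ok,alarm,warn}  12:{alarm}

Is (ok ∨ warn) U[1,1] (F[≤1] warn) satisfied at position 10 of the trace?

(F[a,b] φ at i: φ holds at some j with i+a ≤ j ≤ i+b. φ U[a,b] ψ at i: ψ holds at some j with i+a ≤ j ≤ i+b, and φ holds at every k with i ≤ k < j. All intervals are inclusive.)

Holds

Need some j in [11,11] with F[≤1] warn, and (ok ∨ warn) at every k in [10,j-1].
  j=11: F[≤1] warn holds; (ok ∨ warn) holds at every k in [10,10] → satisfied.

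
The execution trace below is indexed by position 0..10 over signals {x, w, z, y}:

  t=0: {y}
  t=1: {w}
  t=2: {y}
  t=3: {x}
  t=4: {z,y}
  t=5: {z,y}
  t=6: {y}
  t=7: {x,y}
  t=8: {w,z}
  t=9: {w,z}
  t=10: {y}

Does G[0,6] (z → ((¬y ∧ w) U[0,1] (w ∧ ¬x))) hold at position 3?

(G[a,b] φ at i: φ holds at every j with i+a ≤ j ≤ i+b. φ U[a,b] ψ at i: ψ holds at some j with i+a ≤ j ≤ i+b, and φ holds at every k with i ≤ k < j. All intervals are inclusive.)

Does not hold

Check (z → ((¬y ∧ w) U[0,1] (w ∧ ¬x))) at every j in [3,9]:
  j=3: antecedent false → ✓
  j=4: antecedent true; consequent fails → ✗
  j=5: antecedent true; consequent fails → ✗
  j=6: antecedent false → ✓
  j=7: antecedent false → ✓
  j=8: antecedent true; consequent holds → ✓
  j=9: antecedent true; consequent holds → ✓
Fails at j=4 → formula fails.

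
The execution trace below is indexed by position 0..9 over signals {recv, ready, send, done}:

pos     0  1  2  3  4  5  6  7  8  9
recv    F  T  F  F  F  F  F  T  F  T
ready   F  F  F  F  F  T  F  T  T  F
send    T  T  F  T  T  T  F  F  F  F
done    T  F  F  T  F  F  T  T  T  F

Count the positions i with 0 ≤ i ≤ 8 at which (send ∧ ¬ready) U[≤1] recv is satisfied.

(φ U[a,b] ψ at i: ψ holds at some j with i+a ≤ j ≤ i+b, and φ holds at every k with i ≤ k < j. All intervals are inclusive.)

3

Evaluate at each i in [0,8]:
  i=0: ✓ (rhs at j=1; lhs holds on [0,0])
  i=1: ✓ (rhs at j=1)
  i=2: ✗ (no rhs in [2,3])
  i=3: ✗ (no rhs in [3,4])
  i=4: ✗ (no rhs in [4,5])
  i=5: ✗ (no rhs in [5,6])
  i=6: ✗ (lhs fails at k=6 before rhs at j=7)
  i=7: ✓ (rhs at j=7)
  i=8: ✗ (lhs fails at k=8 before rhs at j=9)
Positions where it holds: {0, 1, 7} → 3.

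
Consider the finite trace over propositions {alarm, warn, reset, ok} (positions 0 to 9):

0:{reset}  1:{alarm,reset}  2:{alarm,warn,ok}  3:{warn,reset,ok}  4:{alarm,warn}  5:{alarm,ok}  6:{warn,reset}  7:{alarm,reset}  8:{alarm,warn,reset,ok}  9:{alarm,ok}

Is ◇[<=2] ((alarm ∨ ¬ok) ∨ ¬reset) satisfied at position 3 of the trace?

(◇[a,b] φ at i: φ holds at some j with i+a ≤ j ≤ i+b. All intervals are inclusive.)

Check ((alarm ∨ ¬ok) ∨ ¬reset) at each j in [3,5]:
  j=3: false
  j=4: true
  j=5: true
Found at j=4 → formula holds.

Yes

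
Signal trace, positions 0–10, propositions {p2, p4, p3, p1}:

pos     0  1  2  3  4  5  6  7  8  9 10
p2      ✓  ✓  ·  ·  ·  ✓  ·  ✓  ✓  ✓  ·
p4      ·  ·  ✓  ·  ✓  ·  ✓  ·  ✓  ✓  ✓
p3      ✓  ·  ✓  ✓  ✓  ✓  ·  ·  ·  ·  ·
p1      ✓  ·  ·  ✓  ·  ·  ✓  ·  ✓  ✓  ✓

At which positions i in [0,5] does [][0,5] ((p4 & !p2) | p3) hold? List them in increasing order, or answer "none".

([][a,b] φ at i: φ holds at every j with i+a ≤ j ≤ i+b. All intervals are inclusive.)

Evaluate at each i in [0,5]:
  i=0: ✗ (fails at j=1)
  i=1: ✗ (fails at j=1)
  i=2: ✗ (fails at j=7)
  i=3: ✗ (fails at j=7)
  i=4: ✗ (fails at j=7)
  i=5: ✗ (fails at j=7)

none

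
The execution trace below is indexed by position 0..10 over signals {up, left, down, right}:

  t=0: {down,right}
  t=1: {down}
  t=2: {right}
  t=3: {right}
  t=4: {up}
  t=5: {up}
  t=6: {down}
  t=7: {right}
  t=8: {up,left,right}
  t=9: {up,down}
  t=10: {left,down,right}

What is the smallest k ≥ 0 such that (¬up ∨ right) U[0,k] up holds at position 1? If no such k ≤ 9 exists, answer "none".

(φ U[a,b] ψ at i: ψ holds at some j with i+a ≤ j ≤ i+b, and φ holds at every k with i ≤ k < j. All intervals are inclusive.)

3

Need earliest j ≥ 1 with up, and (¬up ∨ right) at every k in [1,j-1].
  j=1: rhs fails.
  j=2: rhs fails.
  j=3: rhs fails.
  j=4: rhs holds; lhs holds on [1,3]. k = 3.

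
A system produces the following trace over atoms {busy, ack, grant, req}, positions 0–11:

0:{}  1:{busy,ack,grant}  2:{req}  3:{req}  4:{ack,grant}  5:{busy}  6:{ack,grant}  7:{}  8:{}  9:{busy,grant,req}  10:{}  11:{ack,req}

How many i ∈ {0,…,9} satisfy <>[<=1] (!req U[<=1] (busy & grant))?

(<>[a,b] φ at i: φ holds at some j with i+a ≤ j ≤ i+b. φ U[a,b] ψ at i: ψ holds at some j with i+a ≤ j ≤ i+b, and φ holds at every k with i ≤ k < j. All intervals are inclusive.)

5

Evaluate at each i in [0,9]:
  i=0: ✓ (witness j=0)
  i=1: ✓ (witness j=1)
  i=2: ✗ (none in [2,3])
  i=3: ✗ (none in [3,4])
  i=4: ✗ (none in [4,5])
  i=5: ✗ (none in [5,6])
  i=6: ✗ (none in [6,7])
  i=7: ✓ (witness j=8)
  i=8: ✓ (witness j=8)
  i=9: ✓ (witness j=9)
Positions where it holds: {0, 1, 7, 8, 9} → 5.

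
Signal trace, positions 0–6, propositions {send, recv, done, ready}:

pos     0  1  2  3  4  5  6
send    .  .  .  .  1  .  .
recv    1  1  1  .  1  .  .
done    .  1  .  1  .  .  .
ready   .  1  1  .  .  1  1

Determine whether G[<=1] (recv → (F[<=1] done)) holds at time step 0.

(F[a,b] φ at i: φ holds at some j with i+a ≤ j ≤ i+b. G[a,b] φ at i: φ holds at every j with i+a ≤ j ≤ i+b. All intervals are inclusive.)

Check (recv → (F[<=1] done)) at every j in [0,1]:
  j=0: antecedent true; consequent holds (witness at 1) → ✓
  j=1: antecedent true; consequent holds (witness at 1) → ✓
All positions satisfy it → formula holds.

Holds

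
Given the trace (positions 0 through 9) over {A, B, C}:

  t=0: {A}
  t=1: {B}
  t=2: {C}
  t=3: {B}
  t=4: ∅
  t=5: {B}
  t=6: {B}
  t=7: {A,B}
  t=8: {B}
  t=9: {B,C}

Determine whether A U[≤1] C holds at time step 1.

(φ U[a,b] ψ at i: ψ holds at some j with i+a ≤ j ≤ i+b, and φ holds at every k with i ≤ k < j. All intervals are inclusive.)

False

Need some j in [1,2] with C, and A at every k in [1,j-1].
  j=1: C false.
  j=2: C holds, but A fails at k=1 → not this j.
No j in the window works → until fails.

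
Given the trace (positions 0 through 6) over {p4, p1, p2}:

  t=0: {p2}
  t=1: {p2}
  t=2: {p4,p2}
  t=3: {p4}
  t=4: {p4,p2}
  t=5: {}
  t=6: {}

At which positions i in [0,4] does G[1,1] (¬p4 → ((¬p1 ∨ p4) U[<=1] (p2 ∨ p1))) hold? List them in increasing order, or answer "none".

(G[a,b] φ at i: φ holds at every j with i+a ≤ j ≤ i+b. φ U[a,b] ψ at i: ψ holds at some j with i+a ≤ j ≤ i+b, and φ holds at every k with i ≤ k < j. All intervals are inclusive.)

Evaluate at each i in [0,4]:
  i=0: ✓ (all of [1,1])
  i=1: ✓ (all of [2,2])
  i=2: ✓ (all of [3,3])
  i=3: ✓ (all of [4,4])
  i=4: ✗ (fails at j=5)

0, 1, 2, 3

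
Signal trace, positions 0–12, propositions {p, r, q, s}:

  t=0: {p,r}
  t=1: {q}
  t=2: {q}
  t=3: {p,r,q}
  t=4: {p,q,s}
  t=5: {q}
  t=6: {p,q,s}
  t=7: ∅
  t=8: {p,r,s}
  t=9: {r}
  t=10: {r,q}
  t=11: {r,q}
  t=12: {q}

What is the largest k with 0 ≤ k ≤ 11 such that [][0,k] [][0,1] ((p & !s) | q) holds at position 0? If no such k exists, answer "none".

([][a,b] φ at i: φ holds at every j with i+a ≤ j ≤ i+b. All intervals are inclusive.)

[][0,1] ((p & !s) | q) must hold from j=0 onward; find where it first fails.
  j=0: holds
  j=1: holds
  j=2: holds
  j=3: holds
  j=4: holds
  j=5: holds
  j=6: fails
Holds on [0,5], so largest k = 5.

5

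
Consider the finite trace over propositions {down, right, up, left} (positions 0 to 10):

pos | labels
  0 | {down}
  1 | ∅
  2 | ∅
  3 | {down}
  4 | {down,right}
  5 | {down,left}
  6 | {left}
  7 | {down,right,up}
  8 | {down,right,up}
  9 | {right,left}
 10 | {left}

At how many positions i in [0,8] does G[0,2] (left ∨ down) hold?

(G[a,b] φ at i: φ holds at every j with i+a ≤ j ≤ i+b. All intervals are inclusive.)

Evaluate at each i in [0,8]:
  i=0: ✗ (fails at j=1)
  i=1: ✗ (fails at j=1)
  i=2: ✗ (fails at j=2)
  i=3: ✓ (all of [3,5])
  i=4: ✓ (all of [4,6])
  i=5: ✓ (all of [5,7])
  i=6: ✓ (all of [6,8])
  i=7: ✓ (all of [7,9])
  i=8: ✓ (all of [8,10])
Positions where it holds: {3, 4, 5, 6, 7, 8} → 6.

6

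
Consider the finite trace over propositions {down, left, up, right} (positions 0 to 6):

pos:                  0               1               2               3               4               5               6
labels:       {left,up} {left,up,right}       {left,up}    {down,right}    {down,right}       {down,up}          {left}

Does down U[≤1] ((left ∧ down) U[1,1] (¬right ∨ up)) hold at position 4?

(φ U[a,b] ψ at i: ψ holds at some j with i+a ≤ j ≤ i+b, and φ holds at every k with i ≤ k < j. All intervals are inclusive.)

Need some j in [4,5] with ((left ∧ down) U[1,1] (¬right ∨ up)), and down at every k in [4,j-1].
  j=4: ((left ∧ down) U[1,1] (¬right ∨ up)) — fails.
  j=5: ((left ∧ down) U[1,1] (¬right ∨ up)) — fails.
No j in the window works → until fails.

No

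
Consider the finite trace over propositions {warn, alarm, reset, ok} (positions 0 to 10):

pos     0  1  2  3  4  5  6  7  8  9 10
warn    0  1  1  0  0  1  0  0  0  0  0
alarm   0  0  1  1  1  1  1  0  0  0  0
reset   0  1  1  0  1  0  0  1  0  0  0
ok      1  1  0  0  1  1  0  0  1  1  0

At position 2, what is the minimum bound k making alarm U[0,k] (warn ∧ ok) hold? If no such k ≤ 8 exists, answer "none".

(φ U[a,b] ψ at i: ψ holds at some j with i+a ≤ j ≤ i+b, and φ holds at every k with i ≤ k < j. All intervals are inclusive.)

Need earliest j ≥ 2 with (warn ∧ ok), and alarm at every k in [2,j-1].
  j=2: rhs fails.
  j=3: rhs fails.
  j=4: rhs fails.
  j=5: rhs holds; lhs holds on [2,4]. k = 3.

3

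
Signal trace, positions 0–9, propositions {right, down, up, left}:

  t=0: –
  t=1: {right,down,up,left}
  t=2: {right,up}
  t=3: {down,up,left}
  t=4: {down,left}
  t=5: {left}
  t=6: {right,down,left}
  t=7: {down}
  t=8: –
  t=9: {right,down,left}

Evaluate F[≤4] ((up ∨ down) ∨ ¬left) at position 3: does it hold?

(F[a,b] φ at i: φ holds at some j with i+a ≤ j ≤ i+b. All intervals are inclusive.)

Holds

Check ((up ∨ down) ∨ ¬left) at each j in [3,7]:
  j=3: true
  j=4: true
  j=5: false
  j=6: true
  j=7: true
Found at j=3 → formula holds.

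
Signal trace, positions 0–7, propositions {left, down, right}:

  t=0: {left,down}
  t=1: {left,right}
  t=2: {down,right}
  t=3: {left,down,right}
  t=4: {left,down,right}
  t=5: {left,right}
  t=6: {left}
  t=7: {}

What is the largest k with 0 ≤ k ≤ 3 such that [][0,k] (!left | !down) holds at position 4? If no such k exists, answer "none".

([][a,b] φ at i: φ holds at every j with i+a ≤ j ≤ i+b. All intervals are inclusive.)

none

(!left | !down) must hold from j=4 onward; find where it first fails.
  j=4: fails → no k works.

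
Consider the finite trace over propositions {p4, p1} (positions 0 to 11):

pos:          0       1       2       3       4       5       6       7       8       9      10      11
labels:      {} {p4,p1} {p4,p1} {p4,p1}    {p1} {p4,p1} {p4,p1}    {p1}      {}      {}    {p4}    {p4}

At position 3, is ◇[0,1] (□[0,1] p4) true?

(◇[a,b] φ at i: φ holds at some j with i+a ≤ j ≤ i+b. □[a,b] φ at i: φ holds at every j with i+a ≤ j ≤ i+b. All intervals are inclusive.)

False

Check □[0,1] p4 at each j in [3,4]:
  j=3: fails at 4
  j=4: fails at 4
No position in the window satisfies it → formula fails.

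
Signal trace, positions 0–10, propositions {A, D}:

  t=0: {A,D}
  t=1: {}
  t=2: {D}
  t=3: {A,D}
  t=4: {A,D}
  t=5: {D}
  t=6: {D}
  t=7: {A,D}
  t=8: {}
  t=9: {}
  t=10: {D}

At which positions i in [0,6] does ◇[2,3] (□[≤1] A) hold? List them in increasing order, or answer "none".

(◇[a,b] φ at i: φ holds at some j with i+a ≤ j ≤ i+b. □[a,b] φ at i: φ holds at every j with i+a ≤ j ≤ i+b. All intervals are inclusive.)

Evaluate at each i in [0,6]:
  i=0: ✓ (witness j=3)
  i=1: ✓ (witness j=3)
  i=2: ✗ (none in [4,5])
  i=3: ✗ (none in [5,6])
  i=4: ✗ (none in [6,7])
  i=5: ✗ (none in [7,8])
  i=6: ✗ (none in [8,9])

0, 1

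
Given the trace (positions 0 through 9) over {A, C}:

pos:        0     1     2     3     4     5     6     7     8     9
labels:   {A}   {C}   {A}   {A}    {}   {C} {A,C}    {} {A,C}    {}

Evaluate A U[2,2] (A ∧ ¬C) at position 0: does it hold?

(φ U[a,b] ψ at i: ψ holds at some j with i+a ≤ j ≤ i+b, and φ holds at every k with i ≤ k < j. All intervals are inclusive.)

Need some j in [2,2] with (A ∧ ¬C), and A at every k in [0,j-1].
  j=2: (A ∧ ¬C) holds, but A fails at k=1 → not this j.
No j in the window works → until fails.

False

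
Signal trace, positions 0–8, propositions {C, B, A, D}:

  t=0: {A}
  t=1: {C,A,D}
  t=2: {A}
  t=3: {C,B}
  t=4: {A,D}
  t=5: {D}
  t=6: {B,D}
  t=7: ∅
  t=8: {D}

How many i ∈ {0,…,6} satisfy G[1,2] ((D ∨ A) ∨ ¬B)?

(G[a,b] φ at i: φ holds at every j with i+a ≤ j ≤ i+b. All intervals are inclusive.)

5

Evaluate at each i in [0,6]:
  i=0: ✓ (all of [1,2])
  i=1: ✗ (fails at j=3)
  i=2: ✗ (fails at j=3)
  i=3: ✓ (all of [4,5])
  i=4: ✓ (all of [5,6])
  i=5: ✓ (all of [6,7])
  i=6: ✓ (all of [7,8])
Positions where it holds: {0, 3, 4, 5, 6} → 5.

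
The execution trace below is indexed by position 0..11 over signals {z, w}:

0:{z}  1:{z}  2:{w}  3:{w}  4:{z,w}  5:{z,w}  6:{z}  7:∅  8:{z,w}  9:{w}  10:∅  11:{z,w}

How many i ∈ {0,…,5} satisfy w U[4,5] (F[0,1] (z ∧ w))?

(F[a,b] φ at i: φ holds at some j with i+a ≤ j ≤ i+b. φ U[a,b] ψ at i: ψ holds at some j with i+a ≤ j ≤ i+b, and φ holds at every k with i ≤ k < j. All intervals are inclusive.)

0

Evaluate at each i in [0,5]:
  i=0: ✗ (lhs fails at k=0 before rhs at j=4)
  i=1: ✗ (lhs fails at k=1 before rhs at j=5)
  i=2: ✗ (lhs fails at k=6 before rhs at j=7)
  i=3: ✗ (lhs fails at k=6 before rhs at j=7)
  i=4: ✗ (lhs fails at k=6 before rhs at j=8)
  i=5: ✗ (lhs fails at k=6 before rhs at j=10)
Positions where it holds: {} → 0.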